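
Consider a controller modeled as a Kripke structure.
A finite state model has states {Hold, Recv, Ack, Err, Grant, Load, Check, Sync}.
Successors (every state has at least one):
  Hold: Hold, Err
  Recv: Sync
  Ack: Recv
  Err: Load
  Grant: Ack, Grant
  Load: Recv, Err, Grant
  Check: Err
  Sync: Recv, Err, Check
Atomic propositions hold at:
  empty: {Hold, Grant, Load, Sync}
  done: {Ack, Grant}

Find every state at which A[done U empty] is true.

A[done U empty]: least fixpoint, start Z0 = Sat(empty) = {Hold, Grant, Load, Sync}, add states in Sat(done) with every successor in Z. Already a fixed point.
Sat(A[done U empty]) = {Hold, Grant, Load, Sync}

{Hold, Grant, Load, Sync}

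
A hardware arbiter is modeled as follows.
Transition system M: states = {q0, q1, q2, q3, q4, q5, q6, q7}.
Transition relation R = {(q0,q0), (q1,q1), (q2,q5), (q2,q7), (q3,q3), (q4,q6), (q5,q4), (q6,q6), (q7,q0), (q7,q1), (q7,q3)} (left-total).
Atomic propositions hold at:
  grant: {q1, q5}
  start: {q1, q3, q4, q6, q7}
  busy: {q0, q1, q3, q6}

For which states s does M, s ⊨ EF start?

EF start: least fixpoint, start Z0 = {q1, q3, q4, q6, q7}, add states with some successor in Z. Z1 = {q1, q2, q3, q4, q5, q6, q7}; fixed.
Sat(EF start) = {q1, q2, q3, q4, q5, q6, q7}

{q1, q2, q3, q4, q5, q6, q7}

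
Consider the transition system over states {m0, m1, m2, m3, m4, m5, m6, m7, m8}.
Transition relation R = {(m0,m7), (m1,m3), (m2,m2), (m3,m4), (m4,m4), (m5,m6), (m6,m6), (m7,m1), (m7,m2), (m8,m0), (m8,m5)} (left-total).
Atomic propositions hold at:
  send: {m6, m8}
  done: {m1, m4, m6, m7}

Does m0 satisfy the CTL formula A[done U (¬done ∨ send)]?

Yes

Sat(¬done) = {m0, m2, m3, m5, m8}
Sat(¬done ∨ send) = {m0, m2, m3, m5, m6, m8}
A[done U (¬done ∨ send)]: least fixpoint, start Z0 = Sat((¬done ∨ send)) = {m0, m2, m3, m5, m6, m8}, add states in Sat(done) with every successor in Z. Z1 = {m0, m1, m2, m3, m5, m6, m8}; Z2 = {m0, m1, m2, m3, m5, m6, m7, m8}; fixed.
Sat(A[done U (¬done ∨ send)]) = {m0, m1, m2, m3, m5, m6, m7, m8}
m0 ∈ Sat(A[done U (¬done ∨ send)]) = {m0, m1, m2, m3, m5, m6, m7, m8}, so the formula holds at m0.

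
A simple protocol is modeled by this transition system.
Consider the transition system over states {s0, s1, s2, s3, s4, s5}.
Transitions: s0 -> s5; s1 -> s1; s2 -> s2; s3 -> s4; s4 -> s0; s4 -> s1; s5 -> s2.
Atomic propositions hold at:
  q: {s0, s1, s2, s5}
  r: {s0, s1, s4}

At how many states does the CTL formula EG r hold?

2

EG r: greatest fixpoint, start Z0 = {s0, s1, s4}, keep only states in Sat with some successor in Z. Z1 = {s1, s4}; fixed.
Sat(EG r) = {s1, s4}
|Sat(EG r)| = |{s1, s4}| = 2.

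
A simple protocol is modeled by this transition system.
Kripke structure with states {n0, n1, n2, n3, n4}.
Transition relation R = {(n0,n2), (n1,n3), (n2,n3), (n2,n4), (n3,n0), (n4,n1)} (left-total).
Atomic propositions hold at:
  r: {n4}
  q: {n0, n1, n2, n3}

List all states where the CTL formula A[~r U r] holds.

Sat(~r) = {n0, n1, n2, n3}
A[~r U r]: least fixpoint, start Z0 = Sat(r) = {n4}, add states in Sat(~r) with every successor in Z. Already a fixed point.
Sat(A[~r U r]) = {n4}

{n4}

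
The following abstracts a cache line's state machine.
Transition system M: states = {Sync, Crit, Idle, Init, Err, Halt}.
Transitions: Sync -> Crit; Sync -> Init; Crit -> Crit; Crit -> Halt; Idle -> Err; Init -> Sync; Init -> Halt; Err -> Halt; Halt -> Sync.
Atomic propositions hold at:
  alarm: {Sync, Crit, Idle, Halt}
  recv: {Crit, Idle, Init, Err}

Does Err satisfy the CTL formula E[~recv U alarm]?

No

Sat(~recv) = {Sync, Halt}
E[~recv U alarm]: least fixpoint, start Z0 = Sat(alarm) = {Sync, Crit, Idle, Halt}, add states in Sat(~recv) with some successor in Z. Already a fixed point.
Sat(E[~recv U alarm]) = {Sync, Crit, Idle, Halt}
Err ∉ Sat(E[~recv U alarm]) = {Sync, Crit, Idle, Halt}, so the formula does not hold at Err.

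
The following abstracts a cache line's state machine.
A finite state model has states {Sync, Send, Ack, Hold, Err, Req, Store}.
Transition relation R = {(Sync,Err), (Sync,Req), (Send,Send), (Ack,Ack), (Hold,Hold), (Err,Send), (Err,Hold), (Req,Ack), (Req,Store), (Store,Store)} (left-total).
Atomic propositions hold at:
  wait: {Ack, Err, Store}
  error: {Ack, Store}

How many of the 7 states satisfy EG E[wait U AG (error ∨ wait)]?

2

Sat(error ∨ wait) = {Ack, Err, Store}
AG (error ∨ wait): greatest fixpoint, start Z0 = {Ack, Err, Store}, keep only states in Sat with every successor in Z. Z1 = {Ack, Store}; fixed.
Sat(AG (error ∨ wait)) = {Ack, Store}
E[wait U AG (error ∨ wait)]: least fixpoint, start Z0 = Sat(AG (error ∨ wait)) = {Ack, Store}, add states in Sat(wait) with some successor in Z. Already a fixed point.
Sat(E[wait U AG (error ∨ wait)]) = {Ack, Store}
EG E[wait U AG (error ∨ wait)]: greatest fixpoint, start Z0 = {Ack, Store}, keep only states in Sat with some successor in Z. Already a fixed point.
Sat(EG E[wait U AG (error ∨ wait)]) = {Ack, Store}
|Sat(EG E[wait U AG (error ∨ wait)])| = |{Ack, Store}| = 2.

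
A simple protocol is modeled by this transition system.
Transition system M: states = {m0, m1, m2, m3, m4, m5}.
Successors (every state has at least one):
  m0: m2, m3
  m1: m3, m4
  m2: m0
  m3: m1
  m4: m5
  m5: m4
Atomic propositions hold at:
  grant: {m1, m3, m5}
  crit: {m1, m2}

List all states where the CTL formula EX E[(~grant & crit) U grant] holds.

{m0, m1, m3, m4}

Sat(~grant) = {m0, m2, m4}
Sat(~grant & crit) = {m2}
E[(~grant & crit) U grant]: least fixpoint, start Z0 = Sat(grant) = {m1, m3, m5}, add states in Sat(~grant & crit) with some successor in Z. Already a fixed point.
Sat(E[(~grant & crit) U grant]) = {m1, m3, m5}
Sat(EX E[(~grant & crit) U grant]) = {s : some successor in {m1, m3, m5}} = {m0, m1, m3, m4}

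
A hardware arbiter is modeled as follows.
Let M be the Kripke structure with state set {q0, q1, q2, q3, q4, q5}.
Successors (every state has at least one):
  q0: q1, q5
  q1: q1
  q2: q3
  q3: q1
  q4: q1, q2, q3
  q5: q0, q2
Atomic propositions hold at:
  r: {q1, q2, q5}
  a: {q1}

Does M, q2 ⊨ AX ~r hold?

Sat(~r) = {q0, q3, q4}
Sat(AX ~r) = {s : every successor in {q0, q3, q4}} = {q2}
q2 ∈ Sat(AX ~r) = {q2}, so the formula holds at q2.

Yes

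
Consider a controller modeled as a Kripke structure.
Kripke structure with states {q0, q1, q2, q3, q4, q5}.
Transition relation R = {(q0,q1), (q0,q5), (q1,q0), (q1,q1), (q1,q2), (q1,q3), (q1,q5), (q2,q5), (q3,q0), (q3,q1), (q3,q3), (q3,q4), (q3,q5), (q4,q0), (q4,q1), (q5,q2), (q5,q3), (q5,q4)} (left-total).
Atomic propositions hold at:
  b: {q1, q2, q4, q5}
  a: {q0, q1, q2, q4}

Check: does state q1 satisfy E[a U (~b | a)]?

Sat(~b) = {q0, q3}
Sat(~b | a) = {q0, q1, q2, q3, q4}
E[a U (~b | a)]: least fixpoint, start Z0 = Sat((~b | a)) = {q0, q1, q2, q3, q4}, add states in Sat(a) with some successor in Z. Already a fixed point.
Sat(E[a U (~b | a)]) = {q0, q1, q2, q3, q4}
q1 ∈ Sat(E[a U (~b | a)]) = {q0, q1, q2, q3, q4}, so the formula holds at q1.

Yes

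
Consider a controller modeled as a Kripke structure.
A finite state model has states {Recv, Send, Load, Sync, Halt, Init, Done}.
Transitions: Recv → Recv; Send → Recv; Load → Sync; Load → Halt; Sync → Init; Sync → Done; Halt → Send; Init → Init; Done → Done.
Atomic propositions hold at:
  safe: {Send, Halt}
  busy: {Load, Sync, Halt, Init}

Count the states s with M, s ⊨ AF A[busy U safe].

A[busy U safe]: least fixpoint, start Z0 = Sat(safe) = {Send, Halt}, add states in Sat(busy) with every successor in Z. Already a fixed point.
Sat(A[busy U safe]) = {Send, Halt}
AF A[busy U safe]: least fixpoint, start Z0 = {Send, Halt}, add states with every successor in Z. Already a fixed point.
Sat(AF A[busy U safe]) = {Send, Halt}
|Sat(AF A[busy U safe])| = |{Send, Halt}| = 2.

2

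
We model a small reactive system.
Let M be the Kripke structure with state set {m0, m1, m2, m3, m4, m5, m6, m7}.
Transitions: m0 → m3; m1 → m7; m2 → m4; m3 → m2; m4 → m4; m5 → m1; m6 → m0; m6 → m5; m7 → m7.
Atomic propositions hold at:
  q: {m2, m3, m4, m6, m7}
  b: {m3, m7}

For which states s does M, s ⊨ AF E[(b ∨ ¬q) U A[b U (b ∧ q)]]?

Sat(¬q) = {m0, m1, m5}
Sat(b ∨ ¬q) = {m0, m1, m3, m5, m7}
Sat(b ∧ q) = {m3, m7}
A[b U (b ∧ q)]: least fixpoint, start Z0 = Sat((b ∧ q)) = {m3, m7}, add states in Sat(b) with every successor in Z. Already a fixed point.
Sat(A[b U (b ∧ q)]) = {m3, m7}
E[(b ∨ ¬q) U A[b U (b ∧ q)]]: least fixpoint, start Z0 = Sat(A[b U (b ∧ q)]) = {m3, m7}, add states in Sat(b ∨ ¬q) with some successor in Z. Z1 = {m0, m1, m3, m7}; Z2 = {m0, m1, m3, m5, m7}; fixed.
Sat(E[(b ∨ ¬q) U A[b U (b ∧ q)]]) = {m0, m1, m3, m5, m7}
AF E[(b ∨ ¬q) U A[b U (b ∧ q)]]: least fixpoint, start Z0 = {m0, m1, m3, m5, m7}, add states with every successor in Z. Z1 = {m0, m1, m3, m5, m6, m7}; fixed.
Sat(AF E[(b ∨ ¬q) U A[b U (b ∧ q)]]) = {m0, m1, m3, m5, m6, m7}

{m0, m1, m3, m5, m6, m7}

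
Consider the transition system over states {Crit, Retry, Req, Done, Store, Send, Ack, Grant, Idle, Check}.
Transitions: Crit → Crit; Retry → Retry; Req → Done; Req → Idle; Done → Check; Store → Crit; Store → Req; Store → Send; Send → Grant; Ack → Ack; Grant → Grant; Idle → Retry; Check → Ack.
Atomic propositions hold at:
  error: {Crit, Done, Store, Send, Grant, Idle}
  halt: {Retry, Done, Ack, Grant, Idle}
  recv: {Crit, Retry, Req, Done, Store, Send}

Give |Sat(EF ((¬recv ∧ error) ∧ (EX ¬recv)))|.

Sat(¬recv) = {Ack, Grant, Idle, Check}
Sat(¬recv ∧ error) = {Grant, Idle}
Sat(EX ¬recv) = {s : some successor in {Ack, Grant, Idle, Check}} = {Req, Done, Send, Ack, Grant, Check}
Sat((¬recv ∧ error) ∧ (EX ¬recv)) = {Grant}
EF ((¬recv ∧ error) ∧ (EX ¬recv)): least fixpoint, start Z0 = {Grant}, add states with some successor in Z. Z1 = {Send, Grant}; Z2 = {Store, Send, Grant}; fixed.
Sat(EF ((¬recv ∧ error) ∧ (EX ¬recv))) = {Store, Send, Grant}
|Sat(EF ((¬recv ∧ error) ∧ (EX ¬recv)))| = |{Store, Send, Grant}| = 3.

3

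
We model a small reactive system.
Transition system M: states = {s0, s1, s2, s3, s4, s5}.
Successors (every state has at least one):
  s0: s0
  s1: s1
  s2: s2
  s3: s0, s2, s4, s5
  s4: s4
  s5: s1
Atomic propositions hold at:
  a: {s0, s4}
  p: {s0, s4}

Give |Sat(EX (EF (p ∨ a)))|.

3

Sat(p ∨ a) = {s0, s4}
EF (p ∨ a): least fixpoint, start Z0 = {s0, s4}, add states with some successor in Z. Z1 = {s0, s3, s4}; fixed.
Sat(EF (p ∨ a)) = {s0, s3, s4}
Sat(EX (EF (p ∨ a))) = {s : some successor in {s0, s3, s4}} = {s0, s3, s4}
|Sat(EX (EF (p ∨ a)))| = |{s0, s3, s4}| = 3.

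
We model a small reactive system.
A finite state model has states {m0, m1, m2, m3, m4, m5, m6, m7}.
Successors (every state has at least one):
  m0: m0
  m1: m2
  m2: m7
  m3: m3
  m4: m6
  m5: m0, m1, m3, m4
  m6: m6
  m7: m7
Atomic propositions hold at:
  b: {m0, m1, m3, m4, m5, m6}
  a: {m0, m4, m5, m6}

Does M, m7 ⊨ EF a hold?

EF a: least fixpoint, start Z0 = {m0, m4, m5, m6}, add states with some successor in Z. Already a fixed point.
Sat(EF a) = {m0, m4, m5, m6}
m7 ∉ Sat(EF a) = {m0, m4, m5, m6}, so the formula does not hold at m7.

No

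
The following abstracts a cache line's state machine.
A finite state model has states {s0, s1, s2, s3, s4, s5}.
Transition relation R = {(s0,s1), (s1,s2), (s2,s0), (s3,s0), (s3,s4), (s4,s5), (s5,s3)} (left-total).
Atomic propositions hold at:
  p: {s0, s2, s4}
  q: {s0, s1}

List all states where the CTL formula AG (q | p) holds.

Sat(q | p) = {s0, s1, s2, s4}
AG (q | p): greatest fixpoint, start Z0 = {s0, s1, s2, s4}, keep only states in Sat with every successor in Z. Z1 = {s0, s1, s2}; fixed.
Sat(AG (q | p)) = {s0, s1, s2}

{s0, s1, s2}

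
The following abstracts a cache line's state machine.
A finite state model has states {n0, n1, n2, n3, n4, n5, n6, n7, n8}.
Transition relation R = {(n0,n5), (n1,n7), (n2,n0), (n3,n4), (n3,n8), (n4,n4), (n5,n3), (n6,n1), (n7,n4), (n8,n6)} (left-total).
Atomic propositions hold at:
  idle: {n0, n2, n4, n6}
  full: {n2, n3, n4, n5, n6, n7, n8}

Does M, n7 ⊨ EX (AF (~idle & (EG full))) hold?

No

Sat(~idle) = {n1, n3, n5, n7, n8}
EG full: greatest fixpoint, start Z0 = {n2, n3, n4, n5, n6, n7, n8}, keep only states in Sat with some successor in Z. Z1 = {n3, n4, n5, n7, n8}; Z2 = {n3, n4, n5, n7}; fixed.
Sat(EG full) = {n3, n4, n5, n7}
Sat(~idle & (EG full)) = {n3, n5, n7}
AF (~idle & (EG full)): least fixpoint, start Z0 = {n3, n5, n7}, add states with every successor in Z. Z1 = {n0, n1, n3, n5, n7}; Z2 = {n0, n1, n2, n3, n5, n6, n7}; Z3 = {n0, n1, n2, n3, n5, n6, n7, n8}; fixed.
Sat(AF (~idle & (EG full))) = {n0, n1, n2, n3, n5, n6, n7, n8}
Sat(EX (AF (~idle & (EG full)))) = {s : some successor in {n0, n1, n2, n3, n5, n6, n7, n8}} = {n0, n1, n2, n3, n5, n6, n8}
n7 ∉ Sat(EX (AF (~idle & (EG full)))) = {n0, n1, n2, n3, n5, n6, n8}, so the formula does not hold at n7.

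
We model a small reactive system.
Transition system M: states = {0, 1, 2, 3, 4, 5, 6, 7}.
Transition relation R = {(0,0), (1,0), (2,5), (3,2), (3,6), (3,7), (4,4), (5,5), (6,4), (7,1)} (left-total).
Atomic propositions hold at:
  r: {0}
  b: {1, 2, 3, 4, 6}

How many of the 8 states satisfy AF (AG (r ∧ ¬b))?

Sat(¬b) = {0, 5, 7}
Sat(r ∧ ¬b) = {0}
AG (r ∧ ¬b): greatest fixpoint, start Z0 = {0}, keep only states in Sat with every successor in Z. Already a fixed point.
Sat(AG (r ∧ ¬b)) = {0}
AF (AG (r ∧ ¬b)): least fixpoint, start Z0 = {0}, add states with every successor in Z. Z1 = {0, 1}; Z2 = {0, 1, 7}; fixed.
Sat(AF (AG (r ∧ ¬b))) = {0, 1, 7}
|Sat(AF (AG (r ∧ ¬b)))| = |{0, 1, 7}| = 3.

3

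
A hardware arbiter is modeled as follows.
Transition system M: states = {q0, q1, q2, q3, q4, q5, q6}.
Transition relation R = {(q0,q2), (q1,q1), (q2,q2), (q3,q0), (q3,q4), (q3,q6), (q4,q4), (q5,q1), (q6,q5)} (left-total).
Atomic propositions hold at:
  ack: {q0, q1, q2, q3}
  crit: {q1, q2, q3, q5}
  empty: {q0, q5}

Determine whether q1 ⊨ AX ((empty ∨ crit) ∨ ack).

Yes

Sat(empty ∨ crit) = {q0, q1, q2, q3, q5}
Sat((empty ∨ crit) ∨ ack) = {q0, q1, q2, q3, q5}
Sat(AX ((empty ∨ crit) ∨ ack)) = {s : every successor in {q0, q1, q2, q3, q5}} = {q0, q1, q2, q5, q6}
q1 ∈ Sat(AX ((empty ∨ crit) ∨ ack)) = {q0, q1, q2, q5, q6}, so the formula holds at q1.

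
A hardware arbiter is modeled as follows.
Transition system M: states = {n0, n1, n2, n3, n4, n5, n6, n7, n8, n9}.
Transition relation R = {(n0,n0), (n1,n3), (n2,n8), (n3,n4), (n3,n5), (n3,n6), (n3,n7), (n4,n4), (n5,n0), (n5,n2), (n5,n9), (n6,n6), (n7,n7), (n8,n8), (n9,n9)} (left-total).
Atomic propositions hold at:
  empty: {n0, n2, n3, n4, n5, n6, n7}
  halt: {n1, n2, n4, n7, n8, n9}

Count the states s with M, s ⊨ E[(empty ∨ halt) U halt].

Sat(empty ∨ halt) = {n0, n1, n2, n3, n4, n5, n6, n7, n8, n9}
E[(empty ∨ halt) U halt]: least fixpoint, start Z0 = Sat(halt) = {n1, n2, n4, n7, n8, n9}, add states in Sat(empty ∨ halt) with some successor in Z. Z1 = {n1, n2, n3, n4, n5, n7, n8, n9}; fixed.
Sat(E[(empty ∨ halt) U halt]) = {n1, n2, n3, n4, n5, n7, n8, n9}
|Sat(E[(empty ∨ halt) U halt])| = |{n1, n2, n3, n4, n5, n7, n8, n9}| = 8.

8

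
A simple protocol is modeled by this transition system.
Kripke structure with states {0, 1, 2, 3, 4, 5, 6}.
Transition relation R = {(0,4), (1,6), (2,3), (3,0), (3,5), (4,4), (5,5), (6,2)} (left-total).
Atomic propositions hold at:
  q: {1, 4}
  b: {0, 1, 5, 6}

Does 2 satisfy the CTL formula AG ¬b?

Sat(¬b) = {2, 3, 4}
AG ¬b: greatest fixpoint, start Z0 = {2, 3, 4}, keep only states in Sat with every successor in Z. Z1 = {2, 4}; Z2 = {4}; fixed.
Sat(AG ¬b) = {4}
2 ∉ Sat(AG ¬b) = {4}, so the formula does not hold at 2.

No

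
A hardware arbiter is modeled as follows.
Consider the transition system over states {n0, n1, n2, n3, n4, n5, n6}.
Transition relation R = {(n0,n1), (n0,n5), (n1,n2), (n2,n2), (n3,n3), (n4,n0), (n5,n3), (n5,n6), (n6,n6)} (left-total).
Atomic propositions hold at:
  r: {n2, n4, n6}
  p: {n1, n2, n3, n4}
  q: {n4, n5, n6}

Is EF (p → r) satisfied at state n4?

Yes

Sat(p → r) = {n0, n2, n4, n5, n6}
EF (p → r): least fixpoint, start Z0 = {n0, n2, n4, n5, n6}, add states with some successor in Z. Z1 = {n0, n1, n2, n4, n5, n6}; fixed.
Sat(EF (p → r)) = {n0, n1, n2, n4, n5, n6}
n4 ∈ Sat(EF (p → r)) = {n0, n1, n2, n4, n5, n6}, so the formula holds at n4.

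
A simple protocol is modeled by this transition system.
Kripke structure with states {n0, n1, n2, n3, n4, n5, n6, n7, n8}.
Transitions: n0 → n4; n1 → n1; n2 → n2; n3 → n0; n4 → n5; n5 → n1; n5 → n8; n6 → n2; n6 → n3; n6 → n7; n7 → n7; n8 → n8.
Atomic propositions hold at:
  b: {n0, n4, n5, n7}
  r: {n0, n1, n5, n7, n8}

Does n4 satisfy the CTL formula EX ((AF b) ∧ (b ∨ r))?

Yes

AF b: least fixpoint, start Z0 = {n0, n4, n5, n7}, add states with every successor in Z. Z1 = {n0, n3, n4, n5, n7}; fixed.
Sat(AF b) = {n0, n3, n4, n5, n7}
Sat(b ∨ r) = {n0, n1, n4, n5, n7, n8}
Sat((AF b) ∧ (b ∨ r)) = {n0, n4, n5, n7}
Sat(EX ((AF b) ∧ (b ∨ r))) = {s : some successor in {n0, n4, n5, n7}} = {n0, n3, n4, n6, n7}
n4 ∈ Sat(EX ((AF b) ∧ (b ∨ r))) = {n0, n3, n4, n6, n7}, so the formula holds at n4.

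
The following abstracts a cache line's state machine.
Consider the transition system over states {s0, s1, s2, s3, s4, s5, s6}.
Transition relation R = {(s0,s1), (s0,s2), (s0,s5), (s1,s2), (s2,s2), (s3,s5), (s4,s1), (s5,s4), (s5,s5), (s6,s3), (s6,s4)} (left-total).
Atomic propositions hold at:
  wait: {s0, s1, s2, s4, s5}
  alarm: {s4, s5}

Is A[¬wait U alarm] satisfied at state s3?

Yes

Sat(¬wait) = {s3, s6}
A[¬wait U alarm]: least fixpoint, start Z0 = Sat(alarm) = {s4, s5}, add states in Sat(¬wait) with every successor in Z. Z1 = {s3, s4, s5}; Z2 = {s3, s4, s5, s6}; fixed.
Sat(A[¬wait U alarm]) = {s3, s4, s5, s6}
s3 ∈ Sat(A[¬wait U alarm]) = {s3, s4, s5, s6}, so the formula holds at s3.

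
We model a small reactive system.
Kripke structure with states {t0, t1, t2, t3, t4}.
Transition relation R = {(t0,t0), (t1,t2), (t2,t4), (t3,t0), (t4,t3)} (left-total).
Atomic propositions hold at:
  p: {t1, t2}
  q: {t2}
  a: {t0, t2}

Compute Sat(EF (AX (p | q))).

{t1}

Sat(p | q) = {t1, t2}
Sat(AX (p | q)) = {s : every successor in {t1, t2}} = {t1}
EF (AX (p | q)): least fixpoint, start Z0 = {t1}, add states with some successor in Z. Already a fixed point.
Sat(EF (AX (p | q))) = {t1}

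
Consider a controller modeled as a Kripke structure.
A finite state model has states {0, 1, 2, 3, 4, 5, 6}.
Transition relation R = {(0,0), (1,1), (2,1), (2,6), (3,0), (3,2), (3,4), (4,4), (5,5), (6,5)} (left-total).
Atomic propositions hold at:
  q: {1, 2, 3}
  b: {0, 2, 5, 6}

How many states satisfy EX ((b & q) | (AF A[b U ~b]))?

4

Sat(b & q) = {2}
Sat(~b) = {1, 3, 4}
A[b U ~b]: least fixpoint, start Z0 = Sat(~b) = {1, 3, 4}, add states in Sat(b) with every successor in Z. Already a fixed point.
Sat(A[b U ~b]) = {1, 3, 4}
AF A[b U ~b]: least fixpoint, start Z0 = {1, 3, 4}, add states with every successor in Z. Already a fixed point.
Sat(AF A[b U ~b]) = {1, 3, 4}
Sat((b & q) | (AF A[b U ~b])) = {1, 2, 3, 4}
Sat(EX ((b & q) | (AF A[b U ~b]))) = {s : some successor in {1, 2, 3, 4}} = {1, 2, 3, 4}
|Sat(EX ((b & q) | (AF A[b U ~b])))| = |{1, 2, 3, 4}| = 4.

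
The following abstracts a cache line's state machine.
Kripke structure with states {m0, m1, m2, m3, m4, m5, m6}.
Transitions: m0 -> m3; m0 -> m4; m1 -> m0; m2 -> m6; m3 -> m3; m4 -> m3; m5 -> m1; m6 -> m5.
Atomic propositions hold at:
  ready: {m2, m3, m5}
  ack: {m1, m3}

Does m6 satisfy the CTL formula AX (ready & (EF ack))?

EF ack: least fixpoint, start Z0 = {m1, m3}, add states with some successor in Z. Z1 = {m0, m1, m3, m4, m5}; Z2 = {m0, m1, m3, m4, m5, m6}; Z3 = {m0, m1, m2, m3, m4, m5, m6}; fixed.
Sat(EF ack) = {m0, m1, m2, m3, m4, m5, m6}
Sat(ready & (EF ack)) = {m2, m3, m5}
Sat(AX (ready & (EF ack))) = {s : every successor in {m2, m3, m5}} = {m3, m4, m6}
m6 ∈ Sat(AX (ready & (EF ack))) = {m3, m4, m6}, so the formula holds at m6.

Yes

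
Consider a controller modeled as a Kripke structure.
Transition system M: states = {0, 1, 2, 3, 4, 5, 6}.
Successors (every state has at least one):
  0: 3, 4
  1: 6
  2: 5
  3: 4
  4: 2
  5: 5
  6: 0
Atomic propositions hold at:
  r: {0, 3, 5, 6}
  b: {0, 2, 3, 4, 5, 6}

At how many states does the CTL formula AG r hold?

AG r: greatest fixpoint, start Z0 = {0, 3, 5, 6}, keep only states in Sat with every successor in Z. Z1 = {5, 6}; Z2 = {5}; fixed.
Sat(AG r) = {5}
|Sat(AG r)| = |{5}| = 1.

1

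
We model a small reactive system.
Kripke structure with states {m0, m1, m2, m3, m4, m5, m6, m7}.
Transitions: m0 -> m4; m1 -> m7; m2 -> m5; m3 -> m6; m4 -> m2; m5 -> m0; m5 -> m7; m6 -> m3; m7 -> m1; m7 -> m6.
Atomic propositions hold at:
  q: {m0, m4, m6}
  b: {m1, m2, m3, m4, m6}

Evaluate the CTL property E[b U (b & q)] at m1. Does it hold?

Sat(b & q) = {m4, m6}
E[b U (b & q)]: least fixpoint, start Z0 = Sat((b & q)) = {m4, m6}, add states in Sat(b) with some successor in Z. Z1 = {m3, m4, m6}; fixed.
Sat(E[b U (b & q)]) = {m3, m4, m6}
m1 ∉ Sat(E[b U (b & q)]) = {m3, m4, m6}, so the formula does not hold at m1.

No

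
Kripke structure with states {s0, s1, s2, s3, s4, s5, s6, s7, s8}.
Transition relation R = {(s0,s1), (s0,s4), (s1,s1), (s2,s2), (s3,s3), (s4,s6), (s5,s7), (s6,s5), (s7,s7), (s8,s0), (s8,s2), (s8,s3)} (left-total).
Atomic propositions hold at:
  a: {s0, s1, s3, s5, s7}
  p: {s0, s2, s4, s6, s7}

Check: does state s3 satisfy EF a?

Yes

EF a: least fixpoint, start Z0 = {s0, s1, s3, s5, s7}, add states with some successor in Z. Z1 = {s0, s1, s3, s5, s6, s7, s8}; Z2 = {s0, s1, s3, s4, s5, s6, s7, s8}; fixed.
Sat(EF a) = {s0, s1, s3, s4, s5, s6, s7, s8}
s3 ∈ Sat(EF a) = {s0, s1, s3, s4, s5, s6, s7, s8}, so the formula holds at s3.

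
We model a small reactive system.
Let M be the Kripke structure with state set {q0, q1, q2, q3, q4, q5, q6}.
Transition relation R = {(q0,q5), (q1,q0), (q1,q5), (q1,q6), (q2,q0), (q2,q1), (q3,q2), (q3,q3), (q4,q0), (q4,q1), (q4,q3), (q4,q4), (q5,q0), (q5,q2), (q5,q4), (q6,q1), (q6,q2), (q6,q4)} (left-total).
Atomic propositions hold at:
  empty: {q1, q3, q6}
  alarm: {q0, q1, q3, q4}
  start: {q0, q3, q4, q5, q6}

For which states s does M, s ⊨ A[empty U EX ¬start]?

{q2, q3, q4, q5, q6}

Sat(¬start) = {q1, q2}
Sat(EX ¬start) = {s : some successor in {q1, q2}} = {q2, q3, q4, q5, q6}
A[empty U EX ¬start]: least fixpoint, start Z0 = Sat(EX ¬start) = {q2, q3, q4, q5, q6}, add states in Sat(empty) with every successor in Z. Already a fixed point.
Sat(A[empty U EX ¬start]) = {q2, q3, q4, q5, q6}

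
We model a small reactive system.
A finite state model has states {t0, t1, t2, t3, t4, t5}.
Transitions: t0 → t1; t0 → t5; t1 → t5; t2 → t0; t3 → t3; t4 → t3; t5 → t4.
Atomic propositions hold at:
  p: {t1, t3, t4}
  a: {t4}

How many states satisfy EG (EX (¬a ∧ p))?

2

Sat(¬a) = {t0, t1, t2, t3, t5}
Sat(¬a ∧ p) = {t1, t3}
Sat(EX (¬a ∧ p)) = {s : some successor in {t1, t3}} = {t0, t3, t4}
EG (EX (¬a ∧ p)): greatest fixpoint, start Z0 = {t0, t3, t4}, keep only states in Sat with some successor in Z. Z1 = {t3, t4}; fixed.
Sat(EG (EX (¬a ∧ p))) = {t3, t4}
|Sat(EG (EX (¬a ∧ p)))| = |{t3, t4}| = 2.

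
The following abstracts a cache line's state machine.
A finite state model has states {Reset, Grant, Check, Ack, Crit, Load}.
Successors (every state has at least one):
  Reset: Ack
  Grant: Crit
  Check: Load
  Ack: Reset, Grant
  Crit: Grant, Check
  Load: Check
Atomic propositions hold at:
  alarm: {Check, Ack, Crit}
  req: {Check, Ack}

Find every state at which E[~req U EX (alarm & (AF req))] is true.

{Reset, Grant, Crit, Load}

Sat(~req) = {Reset, Grant, Crit, Load}
AF req: least fixpoint, start Z0 = {Check, Ack}, add states with every successor in Z. Z1 = {Reset, Check, Ack, Load}; fixed.
Sat(AF req) = {Reset, Check, Ack, Load}
Sat(alarm & (AF req)) = {Check, Ack}
Sat(EX (alarm & (AF req))) = {s : some successor in {Check, Ack}} = {Reset, Crit, Load}
E[~req U EX (alarm & (AF req))]: least fixpoint, start Z0 = Sat(EX (alarm & (AF req))) = {Reset, Crit, Load}, add states in Sat(~req) with some successor in Z. Z1 = {Reset, Grant, Crit, Load}; fixed.
Sat(E[~req U EX (alarm & (AF req))]) = {Reset, Grant, Crit, Load}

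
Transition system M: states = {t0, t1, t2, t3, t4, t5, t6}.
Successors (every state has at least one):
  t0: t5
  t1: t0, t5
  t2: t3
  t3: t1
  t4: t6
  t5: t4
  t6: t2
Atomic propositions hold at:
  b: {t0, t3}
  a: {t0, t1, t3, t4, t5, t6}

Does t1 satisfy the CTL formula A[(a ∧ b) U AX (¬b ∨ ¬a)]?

Sat(a ∧ b) = {t0, t3}
Sat(¬b) = {t1, t2, t4, t5, t6}
Sat(¬a) = {t2}
Sat(¬b ∨ ¬a) = {t1, t2, t4, t5, t6}
Sat(AX (¬b ∨ ¬a)) = {s : every successor in {t1, t2, t4, t5, t6}} = {t0, t3, t4, t5, t6}
A[(a ∧ b) U AX (¬b ∨ ¬a)]: least fixpoint, start Z0 = Sat(AX (¬b ∨ ¬a)) = {t0, t3, t4, t5, t6}, add states in Sat(a ∧ b) with every successor in Z. Already a fixed point.
Sat(A[(a ∧ b) U AX (¬b ∨ ¬a)]) = {t0, t3, t4, t5, t6}
t1 ∉ Sat(A[(a ∧ b) U AX (¬b ∨ ¬a)]) = {t0, t3, t4, t5, t6}, so the formula does not hold at t1.

No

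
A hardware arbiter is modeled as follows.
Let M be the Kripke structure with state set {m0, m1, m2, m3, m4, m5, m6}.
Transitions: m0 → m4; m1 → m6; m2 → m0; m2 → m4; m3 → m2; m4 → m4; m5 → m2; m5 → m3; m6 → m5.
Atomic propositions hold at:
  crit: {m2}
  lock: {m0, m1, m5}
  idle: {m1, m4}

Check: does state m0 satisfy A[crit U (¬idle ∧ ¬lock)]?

Sat(¬idle) = {m0, m2, m3, m5, m6}
Sat(¬lock) = {m2, m3, m4, m6}
Sat(¬idle ∧ ¬lock) = {m2, m3, m6}
A[crit U (¬idle ∧ ¬lock)]: least fixpoint, start Z0 = Sat((¬idle ∧ ¬lock)) = {m2, m3, m6}, add states in Sat(crit) with every successor in Z. Already a fixed point.
Sat(A[crit U (¬idle ∧ ¬lock)]) = {m2, m3, m6}
m0 ∉ Sat(A[crit U (¬idle ∧ ¬lock)]) = {m2, m3, m6}, so the formula does not hold at m0.

No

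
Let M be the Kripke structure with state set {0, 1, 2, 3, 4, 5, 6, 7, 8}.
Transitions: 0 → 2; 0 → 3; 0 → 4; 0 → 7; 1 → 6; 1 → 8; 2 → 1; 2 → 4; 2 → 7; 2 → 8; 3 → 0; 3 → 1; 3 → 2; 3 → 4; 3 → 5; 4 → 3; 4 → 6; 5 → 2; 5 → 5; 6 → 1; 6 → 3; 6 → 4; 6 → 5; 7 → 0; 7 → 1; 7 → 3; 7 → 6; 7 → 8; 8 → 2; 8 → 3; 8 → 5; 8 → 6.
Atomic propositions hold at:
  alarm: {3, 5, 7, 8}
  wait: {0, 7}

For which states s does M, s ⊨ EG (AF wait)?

AF wait: least fixpoint, start Z0 = {0, 7}, add states with every successor in Z. Already a fixed point.
Sat(AF wait) = {0, 7}
EG (AF wait): greatest fixpoint, start Z0 = {0, 7}, keep only states in Sat with some successor in Z. Already a fixed point.
Sat(EG (AF wait)) = {0, 7}

{0, 7}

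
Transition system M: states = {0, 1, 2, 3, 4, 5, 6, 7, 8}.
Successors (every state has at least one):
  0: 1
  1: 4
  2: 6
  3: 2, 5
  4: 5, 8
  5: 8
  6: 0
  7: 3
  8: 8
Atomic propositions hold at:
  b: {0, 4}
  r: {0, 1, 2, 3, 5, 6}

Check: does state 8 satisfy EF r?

EF r: least fixpoint, start Z0 = {0, 1, 2, 3, 5, 6}, add states with some successor in Z. Z1 = {0, 1, 2, 3, 4, 5, 6, 7}; fixed.
Sat(EF r) = {0, 1, 2, 3, 4, 5, 6, 7}
8 ∉ Sat(EF r) = {0, 1, 2, 3, 4, 5, 6, 7}, so the formula does not hold at 8.

No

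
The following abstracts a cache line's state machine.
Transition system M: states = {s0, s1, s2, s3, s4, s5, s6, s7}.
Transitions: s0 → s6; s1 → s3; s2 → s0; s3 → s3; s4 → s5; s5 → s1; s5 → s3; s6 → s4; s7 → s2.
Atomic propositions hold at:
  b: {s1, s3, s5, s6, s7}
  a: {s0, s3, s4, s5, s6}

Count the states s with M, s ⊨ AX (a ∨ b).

7

Sat(a ∨ b) = {s0, s1, s3, s4, s5, s6, s7}
Sat(AX (a ∨ b)) = {s : every successor in {s0, s1, s3, s4, s5, s6, s7}} = {s0, s1, s2, s3, s4, s5, s6}
|Sat(AX (a ∨ b))| = |{s0, s1, s2, s3, s4, s5, s6}| = 7.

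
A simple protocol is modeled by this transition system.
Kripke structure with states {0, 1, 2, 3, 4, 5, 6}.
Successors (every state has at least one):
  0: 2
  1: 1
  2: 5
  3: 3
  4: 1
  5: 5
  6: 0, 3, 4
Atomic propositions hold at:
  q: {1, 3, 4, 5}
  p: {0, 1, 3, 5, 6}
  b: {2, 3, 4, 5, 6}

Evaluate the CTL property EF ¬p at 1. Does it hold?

No

Sat(¬p) = {2, 4}
EF ¬p: least fixpoint, start Z0 = {2, 4}, add states with some successor in Z. Z1 = {0, 2, 4, 6}; fixed.
Sat(EF ¬p) = {0, 2, 4, 6}
1 ∉ Sat(EF ¬p) = {0, 2, 4, 6}, so the formula does not hold at 1.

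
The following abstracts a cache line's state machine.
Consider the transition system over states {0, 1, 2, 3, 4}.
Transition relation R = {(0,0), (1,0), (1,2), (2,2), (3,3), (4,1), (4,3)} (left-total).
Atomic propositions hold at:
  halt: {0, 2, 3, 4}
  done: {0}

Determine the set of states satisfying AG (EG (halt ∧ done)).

{0}

Sat(halt ∧ done) = {0}
EG (halt ∧ done): greatest fixpoint, start Z0 = {0}, keep only states in Sat with some successor in Z. Already a fixed point.
Sat(EG (halt ∧ done)) = {0}
AG (EG (halt ∧ done)): greatest fixpoint, start Z0 = {0}, keep only states in Sat with every successor in Z. Already a fixed point.
Sat(AG (EG (halt ∧ done))) = {0}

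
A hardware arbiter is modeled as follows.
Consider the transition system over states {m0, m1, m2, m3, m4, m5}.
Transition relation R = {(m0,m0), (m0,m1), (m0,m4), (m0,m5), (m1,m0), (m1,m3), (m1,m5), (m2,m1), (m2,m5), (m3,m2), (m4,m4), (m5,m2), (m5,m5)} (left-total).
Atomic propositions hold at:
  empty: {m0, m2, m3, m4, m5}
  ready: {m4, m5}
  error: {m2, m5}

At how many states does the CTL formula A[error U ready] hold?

2

A[error U ready]: least fixpoint, start Z0 = Sat(ready) = {m4, m5}, add states in Sat(error) with every successor in Z. Already a fixed point.
Sat(A[error U ready]) = {m4, m5}
|Sat(A[error U ready])| = |{m4, m5}| = 2.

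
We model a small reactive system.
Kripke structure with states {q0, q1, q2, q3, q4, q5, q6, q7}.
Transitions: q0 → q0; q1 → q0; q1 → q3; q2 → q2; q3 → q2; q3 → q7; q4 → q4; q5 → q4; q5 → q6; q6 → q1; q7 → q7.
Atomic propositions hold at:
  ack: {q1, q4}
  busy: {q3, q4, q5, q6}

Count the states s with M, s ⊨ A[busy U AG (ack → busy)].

Sat(ack → busy) = {q0, q2, q3, q4, q5, q6, q7}
AG (ack → busy): greatest fixpoint, start Z0 = {q0, q2, q3, q4, q5, q6, q7}, keep only states in Sat with every successor in Z. Z1 = {q0, q2, q3, q4, q5, q7}; Z2 = {q0, q2, q3, q4, q7}; fixed.
Sat(AG (ack → busy)) = {q0, q2, q3, q4, q7}
A[busy U AG (ack → busy)]: least fixpoint, start Z0 = Sat(AG (ack → busy)) = {q0, q2, q3, q4, q7}, add states in Sat(busy) with every successor in Z. Already a fixed point.
Sat(A[busy U AG (ack → busy)]) = {q0, q2, q3, q4, q7}
|Sat(A[busy U AG (ack → busy)])| = |{q0, q2, q3, q4, q7}| = 5.

5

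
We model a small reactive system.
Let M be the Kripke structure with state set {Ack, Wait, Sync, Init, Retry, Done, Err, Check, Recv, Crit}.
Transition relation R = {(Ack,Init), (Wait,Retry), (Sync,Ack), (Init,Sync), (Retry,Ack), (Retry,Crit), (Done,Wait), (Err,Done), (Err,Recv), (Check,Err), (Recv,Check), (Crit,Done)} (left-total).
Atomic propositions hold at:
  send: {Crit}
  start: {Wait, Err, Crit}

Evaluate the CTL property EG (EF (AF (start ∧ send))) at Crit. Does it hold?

Sat(start ∧ send) = {Crit}
AF (start ∧ send): least fixpoint, start Z0 = {Crit}, add states with every successor in Z. Already a fixed point.
Sat(AF (start ∧ send)) = {Crit}
EF (AF (start ∧ send)): least fixpoint, start Z0 = {Crit}, add states with some successor in Z. Z1 = {Retry, Crit}; Z2 = {Wait, Retry, Crit}; Z3 = {Wait, Retry, Done, Crit}; Z4 = {Wait, Retry, Done, Err, Crit}; Z5 = {Wait, Retry, Done, Err, Check, Crit}; Z6 = {Wait, Retry, Done, Err, Check, Recv, Crit}; fixed.
Sat(EF (AF (start ∧ send))) = {Wait, Retry, Done, Err, Check, Recv, Crit}
EG (EF (AF (start ∧ send))): greatest fixpoint, start Z0 = {Wait, Retry, Done, Err, Check, Recv, Crit}, keep only states in Sat with some successor in Z. Already a fixed point.
Sat(EG (EF (AF (start ∧ send)))) = {Wait, Retry, Done, Err, Check, Recv, Crit}
Crit ∈ Sat(EG (EF (AF (start ∧ send)))) = {Wait, Retry, Done, Err, Check, Recv, Crit}, so the formula holds at Crit.

Yes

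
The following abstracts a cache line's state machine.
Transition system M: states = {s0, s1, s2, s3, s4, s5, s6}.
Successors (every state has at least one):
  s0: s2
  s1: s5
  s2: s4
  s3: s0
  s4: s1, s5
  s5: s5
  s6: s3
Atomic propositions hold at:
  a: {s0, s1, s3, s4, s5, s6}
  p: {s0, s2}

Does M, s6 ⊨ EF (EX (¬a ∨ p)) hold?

Sat(¬a) = {s2}
Sat(¬a ∨ p) = {s0, s2}
Sat(EX (¬a ∨ p)) = {s : some successor in {s0, s2}} = {s0, s3}
EF (EX (¬a ∨ p)): least fixpoint, start Z0 = {s0, s3}, add states with some successor in Z. Z1 = {s0, s3, s6}; fixed.
Sat(EF (EX (¬a ∨ p))) = {s0, s3, s6}
s6 ∈ Sat(EF (EX (¬a ∨ p))) = {s0, s3, s6}, so the formula holds at s6.

Yes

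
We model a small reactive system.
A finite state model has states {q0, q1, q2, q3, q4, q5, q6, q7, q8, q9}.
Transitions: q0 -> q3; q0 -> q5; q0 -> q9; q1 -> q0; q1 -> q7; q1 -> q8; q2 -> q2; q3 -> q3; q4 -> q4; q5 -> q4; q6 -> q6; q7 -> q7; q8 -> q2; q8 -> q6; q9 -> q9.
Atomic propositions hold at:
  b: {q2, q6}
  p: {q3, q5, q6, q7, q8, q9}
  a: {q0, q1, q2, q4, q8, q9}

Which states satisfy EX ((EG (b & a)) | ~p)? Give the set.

{q1, q2, q4, q5, q8}

Sat(b & a) = {q2}
EG (b & a): greatest fixpoint, start Z0 = {q2}, keep only states in Sat with some successor in Z. Already a fixed point.
Sat(EG (b & a)) = {q2}
Sat(~p) = {q0, q1, q2, q4}
Sat((EG (b & a)) | ~p) = {q0, q1, q2, q4}
Sat(EX ((EG (b & a)) | ~p)) = {s : some successor in {q0, q1, q2, q4}} = {q1, q2, q4, q5, q8}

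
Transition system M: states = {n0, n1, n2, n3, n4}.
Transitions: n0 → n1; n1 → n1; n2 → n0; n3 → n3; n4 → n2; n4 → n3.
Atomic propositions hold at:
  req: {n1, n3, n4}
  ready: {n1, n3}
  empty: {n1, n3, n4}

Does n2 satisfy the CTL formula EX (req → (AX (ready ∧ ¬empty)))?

Yes

Sat(¬empty) = {n0, n2}
Sat(ready ∧ ¬empty) = ∅
Sat(AX (ready ∧ ¬empty)) = {s : every successor in ∅} = ∅
Sat(req → (AX (ready ∧ ¬empty))) = {n0, n2}
Sat(EX (req → (AX (ready ∧ ¬empty)))) = {s : some successor in {n0, n2}} = {n2, n4}
n2 ∈ Sat(EX (req → (AX (ready ∧ ¬empty)))) = {n2, n4}, so the formula holds at n2.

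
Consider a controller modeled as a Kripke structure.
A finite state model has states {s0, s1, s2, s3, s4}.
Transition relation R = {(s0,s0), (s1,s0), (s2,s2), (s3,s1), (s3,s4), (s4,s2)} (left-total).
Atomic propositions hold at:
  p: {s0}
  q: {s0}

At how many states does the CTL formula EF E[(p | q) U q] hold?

Sat(p | q) = {s0}
E[(p | q) U q]: least fixpoint, start Z0 = Sat(q) = {s0}, add states in Sat(p | q) with some successor in Z. Already a fixed point.
Sat(E[(p | q) U q]) = {s0}
EF E[(p | q) U q]: least fixpoint, start Z0 = {s0}, add states with some successor in Z. Z1 = {s0, s1}; Z2 = {s0, s1, s3}; fixed.
Sat(EF E[(p | q) U q]) = {s0, s1, s3}
|Sat(EF E[(p | q) U q])| = |{s0, s1, s3}| = 3.

3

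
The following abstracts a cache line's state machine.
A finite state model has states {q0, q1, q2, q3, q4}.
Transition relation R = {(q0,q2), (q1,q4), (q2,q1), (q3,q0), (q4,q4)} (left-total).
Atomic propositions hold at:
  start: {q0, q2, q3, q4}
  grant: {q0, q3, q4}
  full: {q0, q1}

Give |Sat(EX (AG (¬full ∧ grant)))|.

2

Sat(¬full) = {q2, q3, q4}
Sat(¬full ∧ grant) = {q3, q4}
AG (¬full ∧ grant): greatest fixpoint, start Z0 = {q3, q4}, keep only states in Sat with every successor in Z. Z1 = {q4}; fixed.
Sat(AG (¬full ∧ grant)) = {q4}
Sat(EX (AG (¬full ∧ grant))) = {s : some successor in {q4}} = {q1, q4}
|Sat(EX (AG (¬full ∧ grant)))| = |{q1, q4}| = 2.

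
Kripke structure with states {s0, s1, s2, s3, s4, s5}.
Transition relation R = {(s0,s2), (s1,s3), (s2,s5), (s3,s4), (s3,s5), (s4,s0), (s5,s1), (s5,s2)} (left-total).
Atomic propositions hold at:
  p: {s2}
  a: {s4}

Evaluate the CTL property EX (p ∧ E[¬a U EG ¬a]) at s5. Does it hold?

Sat(¬a) = {s0, s1, s2, s3, s5}
EG ¬a: greatest fixpoint, start Z0 = {s0, s1, s2, s3, s5}, keep only states in Sat with some successor in Z. Already a fixed point.
Sat(EG ¬a) = {s0, s1, s2, s3, s5}
E[¬a U EG ¬a]: least fixpoint, start Z0 = Sat(EG ¬a) = {s0, s1, s2, s3, s5}, add states in Sat(¬a) with some successor in Z. Already a fixed point.
Sat(E[¬a U EG ¬a]) = {s0, s1, s2, s3, s5}
Sat(p ∧ E[¬a U EG ¬a]) = {s2}
Sat(EX (p ∧ E[¬a U EG ¬a])) = {s : some successor in {s2}} = {s0, s5}
s5 ∈ Sat(EX (p ∧ E[¬a U EG ¬a])) = {s0, s5}, so the formula holds at s5.

Yes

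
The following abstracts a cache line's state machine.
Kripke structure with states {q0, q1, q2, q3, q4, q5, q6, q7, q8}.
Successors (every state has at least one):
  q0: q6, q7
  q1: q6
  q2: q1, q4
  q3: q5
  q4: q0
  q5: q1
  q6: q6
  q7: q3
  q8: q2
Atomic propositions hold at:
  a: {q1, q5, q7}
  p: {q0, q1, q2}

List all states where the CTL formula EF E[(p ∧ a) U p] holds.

{q0, q1, q2, q3, q4, q5, q7, q8}

Sat(p ∧ a) = {q1}
E[(p ∧ a) U p]: least fixpoint, start Z0 = Sat(p) = {q0, q1, q2}, add states in Sat(p ∧ a) with some successor in Z. Already a fixed point.
Sat(E[(p ∧ a) U p]) = {q0, q1, q2}
EF E[(p ∧ a) U p]: least fixpoint, start Z0 = {q0, q1, q2}, add states with some successor in Z. Z1 = {q0, q1, q2, q4, q5, q8}; Z2 = {q0, q1, q2, q3, q4, q5, q8}; Z3 = {q0, q1, q2, q3, q4, q5, q7, q8}; fixed.
Sat(EF E[(p ∧ a) U p]) = {q0, q1, q2, q3, q4, q5, q7, q8}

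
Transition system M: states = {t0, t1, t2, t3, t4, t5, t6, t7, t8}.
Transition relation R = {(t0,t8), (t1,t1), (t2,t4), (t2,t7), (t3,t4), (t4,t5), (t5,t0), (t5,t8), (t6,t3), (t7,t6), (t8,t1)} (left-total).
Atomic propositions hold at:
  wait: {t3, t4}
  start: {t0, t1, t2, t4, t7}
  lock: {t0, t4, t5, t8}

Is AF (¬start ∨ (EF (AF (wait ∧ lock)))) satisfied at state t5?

Sat(¬start) = {t3, t5, t6, t8}
Sat(wait ∧ lock) = {t4}
AF (wait ∧ lock): least fixpoint, start Z0 = {t4}, add states with every successor in Z. Z1 = {t3, t4}; Z2 = {t3, t4, t6}; Z3 = {t3, t4, t6, t7}; Z4 = {t2, t3, t4, t6, t7}; fixed.
Sat(AF (wait ∧ lock)) = {t2, t3, t4, t6, t7}
EF (AF (wait ∧ lock)): least fixpoint, start Z0 = {t2, t3, t4, t6, t7}, add states with some successor in Z. Already a fixed point.
Sat(EF (AF (wait ∧ lock))) = {t2, t3, t4, t6, t7}
Sat(¬start ∨ (EF (AF (wait ∧ lock)))) = {t2, t3, t4, t5, t6, t7, t8}
AF (¬start ∨ (EF (AF (wait ∧ lock)))): least fixpoint, start Z0 = {t2, t3, t4, t5, t6, t7, t8}, add states with every successor in Z. Z1 = {t0, t2, t3, t4, t5, t6, t7, t8}; fixed.
Sat(AF (¬start ∨ (EF (AF (wait ∧ lock))))) = {t0, t2, t3, t4, t5, t6, t7, t8}
t5 ∈ Sat(AF (¬start ∨ (EF (AF (wait ∧ lock))))) = {t0, t2, t3, t4, t5, t6, t7, t8}, so the formula holds at t5.

Yes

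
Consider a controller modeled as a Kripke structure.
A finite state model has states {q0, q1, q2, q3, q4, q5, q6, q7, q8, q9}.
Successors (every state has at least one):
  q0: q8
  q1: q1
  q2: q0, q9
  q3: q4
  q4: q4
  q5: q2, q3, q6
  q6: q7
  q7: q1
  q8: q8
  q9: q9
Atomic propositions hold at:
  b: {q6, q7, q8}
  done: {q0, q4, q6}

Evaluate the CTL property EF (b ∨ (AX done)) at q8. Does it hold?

Sat(AX done) = {s : every successor in {q0, q4, q6}} = {q3, q4}
Sat(b ∨ (AX done)) = {q3, q4, q6, q7, q8}
EF (b ∨ (AX done)): least fixpoint, start Z0 = {q3, q4, q6, q7, q8}, add states with some successor in Z. Z1 = {q0, q3, q4, q5, q6, q7, q8}; Z2 = {q0, q2, q3, q4, q5, q6, q7, q8}; fixed.
Sat(EF (b ∨ (AX done))) = {q0, q2, q3, q4, q5, q6, q7, q8}
q8 ∈ Sat(EF (b ∨ (AX done))) = {q0, q2, q3, q4, q5, q6, q7, q8}, so the formula holds at q8.

Yes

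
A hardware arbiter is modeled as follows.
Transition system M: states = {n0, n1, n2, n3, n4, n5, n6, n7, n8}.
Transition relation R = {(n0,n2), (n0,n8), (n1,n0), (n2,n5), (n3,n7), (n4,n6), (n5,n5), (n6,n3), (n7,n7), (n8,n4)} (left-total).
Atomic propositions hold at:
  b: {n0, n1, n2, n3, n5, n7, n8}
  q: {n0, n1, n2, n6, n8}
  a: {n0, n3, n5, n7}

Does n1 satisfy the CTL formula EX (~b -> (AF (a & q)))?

Sat(~b) = {n4, n6}
Sat(a & q) = {n0}
AF (a & q): least fixpoint, start Z0 = {n0}, add states with every successor in Z. Z1 = {n0, n1}; fixed.
Sat(AF (a & q)) = {n0, n1}
Sat(~b -> (AF (a & q))) = {n0, n1, n2, n3, n5, n7, n8}
Sat(EX (~b -> (AF (a & q)))) = {s : some successor in {n0, n1, n2, n3, n5, n7, n8}} = {n0, n1, n2, n3, n5, n6, n7}
n1 ∈ Sat(EX (~b -> (AF (a & q)))) = {n0, n1, n2, n3, n5, n6, n7}, so the formula holds at n1.

Yes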